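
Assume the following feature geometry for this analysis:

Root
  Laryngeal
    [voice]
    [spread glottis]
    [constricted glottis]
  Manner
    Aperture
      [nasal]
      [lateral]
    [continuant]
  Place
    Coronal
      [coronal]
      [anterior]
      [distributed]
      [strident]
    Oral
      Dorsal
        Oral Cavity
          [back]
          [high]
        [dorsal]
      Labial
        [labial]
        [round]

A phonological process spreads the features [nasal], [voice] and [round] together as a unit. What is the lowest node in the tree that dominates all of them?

Root

[nasal] is immediately dominated by Aperture.
[voice] is immediately dominated by Laryngeal.
[round] is immediately dominated by Labial.
The lowest node appearing on every path is Root; each proper daughter of Root fails to dominate at least one of the listed features.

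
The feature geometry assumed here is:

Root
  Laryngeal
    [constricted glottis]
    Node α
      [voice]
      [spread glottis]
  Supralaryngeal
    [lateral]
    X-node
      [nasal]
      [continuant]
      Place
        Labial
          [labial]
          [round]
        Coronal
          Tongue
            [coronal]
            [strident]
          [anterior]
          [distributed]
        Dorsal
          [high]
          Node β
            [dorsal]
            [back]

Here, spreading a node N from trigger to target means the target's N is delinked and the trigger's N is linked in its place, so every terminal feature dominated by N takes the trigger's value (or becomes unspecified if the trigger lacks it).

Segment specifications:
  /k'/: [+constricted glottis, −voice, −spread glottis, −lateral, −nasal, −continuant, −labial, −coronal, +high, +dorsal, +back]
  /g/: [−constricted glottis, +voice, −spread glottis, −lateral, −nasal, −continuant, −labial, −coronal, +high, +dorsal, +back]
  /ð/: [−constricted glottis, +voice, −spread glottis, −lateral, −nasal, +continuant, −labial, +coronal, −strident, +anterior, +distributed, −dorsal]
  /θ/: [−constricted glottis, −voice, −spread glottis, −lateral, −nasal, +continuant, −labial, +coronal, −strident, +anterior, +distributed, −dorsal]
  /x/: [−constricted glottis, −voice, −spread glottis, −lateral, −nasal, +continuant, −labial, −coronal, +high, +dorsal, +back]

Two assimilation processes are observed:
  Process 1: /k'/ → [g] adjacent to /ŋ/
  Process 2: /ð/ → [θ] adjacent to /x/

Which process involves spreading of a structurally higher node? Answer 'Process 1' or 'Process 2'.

In Process 1, [voice], [constricted glottis] change, so the minimal spreading node is Laryngeal at depth 1.
Process 2 alters [voice]; the lowest dominating node is [voice] (depth 3 from Root).
Depth 1 < depth 3; Process 1 involves the structurally higher constituent Laryngeal.

Process 1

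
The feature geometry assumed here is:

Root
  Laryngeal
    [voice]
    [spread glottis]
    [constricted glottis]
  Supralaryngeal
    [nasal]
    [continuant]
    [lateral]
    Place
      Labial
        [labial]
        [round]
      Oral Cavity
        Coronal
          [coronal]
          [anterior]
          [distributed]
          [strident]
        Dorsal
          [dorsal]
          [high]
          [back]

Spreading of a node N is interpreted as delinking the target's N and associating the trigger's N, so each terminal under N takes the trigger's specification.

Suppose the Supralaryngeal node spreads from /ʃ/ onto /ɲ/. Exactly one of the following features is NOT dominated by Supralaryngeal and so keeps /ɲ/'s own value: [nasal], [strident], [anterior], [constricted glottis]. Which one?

Supralaryngeal dominates exactly [nasal], [continuant], [lateral], [labial], [round], [coronal], [anterior], [distributed], [strident], [dorsal], [high], [back].
Of the listed options, [nasal], [anterior], [strident] are among these and would be overwritten by spreading Supralaryngeal.
But [constricted glottis] is a dependent of Laryngeal, outside Supralaryngeal; it is therefore untouched by the spreading.

[constricted glottis]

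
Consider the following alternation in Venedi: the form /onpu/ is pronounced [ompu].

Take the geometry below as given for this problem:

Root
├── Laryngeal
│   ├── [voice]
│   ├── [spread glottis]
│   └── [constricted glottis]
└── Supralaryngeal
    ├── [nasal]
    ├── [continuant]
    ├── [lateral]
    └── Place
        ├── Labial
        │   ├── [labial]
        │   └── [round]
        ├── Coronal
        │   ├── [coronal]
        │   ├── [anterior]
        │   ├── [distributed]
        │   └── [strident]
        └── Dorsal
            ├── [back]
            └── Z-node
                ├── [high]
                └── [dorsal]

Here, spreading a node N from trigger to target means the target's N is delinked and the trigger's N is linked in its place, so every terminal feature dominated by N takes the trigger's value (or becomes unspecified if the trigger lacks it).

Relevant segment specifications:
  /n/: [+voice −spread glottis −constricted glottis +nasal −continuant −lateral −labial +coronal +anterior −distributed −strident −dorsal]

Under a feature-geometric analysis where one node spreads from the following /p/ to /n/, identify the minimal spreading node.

Place

The alternation /n/ → [m] changes [labial], [round], [coronal], [anterior], [distributed], [strident] and nothing else.
In this geometry the lowest node dominating all of them is Place: every daughter of Place dominates only a proper subset, so no lower node suffices.
Delinking /n/'s Place and associating /p/'s Place gives precisely the feature bundle of [m].
Since [nasal] is preserved even though /p/ disagrees there, no node above Place spread.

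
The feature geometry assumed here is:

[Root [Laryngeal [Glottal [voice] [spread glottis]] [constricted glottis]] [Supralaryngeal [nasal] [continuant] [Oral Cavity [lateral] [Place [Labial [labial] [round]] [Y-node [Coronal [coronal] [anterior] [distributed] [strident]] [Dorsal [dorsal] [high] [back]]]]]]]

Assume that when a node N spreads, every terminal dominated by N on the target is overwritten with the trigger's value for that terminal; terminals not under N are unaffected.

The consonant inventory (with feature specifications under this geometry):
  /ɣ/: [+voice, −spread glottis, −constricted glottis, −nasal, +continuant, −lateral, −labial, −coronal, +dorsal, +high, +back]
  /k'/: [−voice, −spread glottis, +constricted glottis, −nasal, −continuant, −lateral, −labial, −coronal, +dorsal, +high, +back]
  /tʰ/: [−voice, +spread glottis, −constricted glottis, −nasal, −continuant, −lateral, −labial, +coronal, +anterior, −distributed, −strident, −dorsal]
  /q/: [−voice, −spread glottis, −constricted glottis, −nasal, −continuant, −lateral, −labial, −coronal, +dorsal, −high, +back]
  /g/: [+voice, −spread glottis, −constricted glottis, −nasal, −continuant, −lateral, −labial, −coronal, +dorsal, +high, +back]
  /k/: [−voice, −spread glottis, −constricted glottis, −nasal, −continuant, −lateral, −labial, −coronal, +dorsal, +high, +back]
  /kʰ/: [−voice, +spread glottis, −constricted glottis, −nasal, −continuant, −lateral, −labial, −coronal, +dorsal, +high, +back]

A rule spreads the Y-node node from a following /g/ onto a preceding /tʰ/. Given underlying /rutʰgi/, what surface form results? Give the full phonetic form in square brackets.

The Y-node node dominates the terminals [coronal], [anterior], [distributed], [strident], [dorsal], [high], [back].
Spreading Y-node from /g/ onto /tʰ/ replaces those values with /g/'s: [−coronal], [+dorsal], [+high], [+back]. Features outside Y-node ([voice], [spread glottis], [constricted glottis], …) stay as in /tʰ/.
The resulting bundle matches /kʰ/ in the inventory; substituting it for /tʰ/ gives [rukʰgi].

[rukʰgi]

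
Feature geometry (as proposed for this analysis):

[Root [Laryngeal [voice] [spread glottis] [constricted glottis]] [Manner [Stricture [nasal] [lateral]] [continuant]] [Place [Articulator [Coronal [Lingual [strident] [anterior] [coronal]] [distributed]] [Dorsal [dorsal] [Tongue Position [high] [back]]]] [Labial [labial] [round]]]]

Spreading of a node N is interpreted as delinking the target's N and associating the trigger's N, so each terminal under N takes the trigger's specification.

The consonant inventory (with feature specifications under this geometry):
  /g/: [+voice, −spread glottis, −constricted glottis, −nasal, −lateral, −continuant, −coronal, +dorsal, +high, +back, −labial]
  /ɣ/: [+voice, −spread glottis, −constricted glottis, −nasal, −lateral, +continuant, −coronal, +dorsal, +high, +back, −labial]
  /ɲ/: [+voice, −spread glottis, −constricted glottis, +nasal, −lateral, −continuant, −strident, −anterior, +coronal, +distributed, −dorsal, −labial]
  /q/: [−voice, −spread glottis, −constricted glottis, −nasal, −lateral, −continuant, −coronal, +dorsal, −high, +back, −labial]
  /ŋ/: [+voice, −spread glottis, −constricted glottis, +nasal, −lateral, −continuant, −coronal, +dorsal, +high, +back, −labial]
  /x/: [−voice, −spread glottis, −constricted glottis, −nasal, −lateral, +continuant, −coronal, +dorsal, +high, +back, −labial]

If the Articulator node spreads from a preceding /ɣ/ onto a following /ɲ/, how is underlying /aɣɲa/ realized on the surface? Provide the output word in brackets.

The Articulator node dominates the terminals [strident], [anterior], [coronal], [distributed], [dorsal], [high], [back].
The target acquires /ɣ/'s values for everything under Articulator — [−coronal], [+dorsal], [+high], [+back] — while keeping its own [voice], [spread glottis], [constricted glottis], ….
The resulting bundle matches /ŋ/ in the inventory; substituting it for /ɲ/ gives [aɣŋa].

[aɣŋa]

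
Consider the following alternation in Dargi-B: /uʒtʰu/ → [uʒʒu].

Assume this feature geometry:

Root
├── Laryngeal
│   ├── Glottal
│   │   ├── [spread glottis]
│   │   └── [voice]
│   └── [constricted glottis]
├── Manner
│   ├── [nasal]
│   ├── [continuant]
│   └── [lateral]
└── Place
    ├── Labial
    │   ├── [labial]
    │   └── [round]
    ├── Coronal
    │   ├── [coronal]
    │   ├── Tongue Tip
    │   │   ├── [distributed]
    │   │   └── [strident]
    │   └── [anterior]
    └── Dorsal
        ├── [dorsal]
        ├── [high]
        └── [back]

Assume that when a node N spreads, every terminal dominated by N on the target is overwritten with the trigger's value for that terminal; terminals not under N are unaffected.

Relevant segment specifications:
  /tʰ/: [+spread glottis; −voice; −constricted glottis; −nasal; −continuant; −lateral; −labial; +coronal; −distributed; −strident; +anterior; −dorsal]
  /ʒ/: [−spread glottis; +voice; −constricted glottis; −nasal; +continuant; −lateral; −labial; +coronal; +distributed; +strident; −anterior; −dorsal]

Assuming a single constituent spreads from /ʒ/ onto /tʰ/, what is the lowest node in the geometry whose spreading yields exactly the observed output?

Root

Comparing /tʰ/ with its surface form [ʒ], the features that change are [voice], [spread glottis], [continuant], [anterior], [distributed], [strident].
These terminals are all dominated by Root, and no proper subconstituent of Root covers them all; Root is their lowest common ancestor.
Delinking /tʰ/'s Root and associating /ʒ/'s Root gives precisely the feature bundle of [ʒ].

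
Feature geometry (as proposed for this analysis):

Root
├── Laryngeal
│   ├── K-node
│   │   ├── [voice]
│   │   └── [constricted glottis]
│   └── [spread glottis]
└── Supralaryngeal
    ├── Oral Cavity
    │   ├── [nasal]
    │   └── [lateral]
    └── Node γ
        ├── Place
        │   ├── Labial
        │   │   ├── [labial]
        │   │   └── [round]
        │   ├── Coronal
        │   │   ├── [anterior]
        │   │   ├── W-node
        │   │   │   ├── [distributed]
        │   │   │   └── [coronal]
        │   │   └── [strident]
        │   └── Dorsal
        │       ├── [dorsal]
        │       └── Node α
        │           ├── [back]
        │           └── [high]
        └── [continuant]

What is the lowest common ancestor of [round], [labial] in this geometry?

Labial

[round]: Root / Supralaryngeal / Node γ / Place / Labial / [round].
[labial]: Root / Supralaryngeal / Node γ / Place / Labial / [labial].
Labial is the lowest common ancestor — every listed feature sits under it, and no single subconstituent of Labial covers them all.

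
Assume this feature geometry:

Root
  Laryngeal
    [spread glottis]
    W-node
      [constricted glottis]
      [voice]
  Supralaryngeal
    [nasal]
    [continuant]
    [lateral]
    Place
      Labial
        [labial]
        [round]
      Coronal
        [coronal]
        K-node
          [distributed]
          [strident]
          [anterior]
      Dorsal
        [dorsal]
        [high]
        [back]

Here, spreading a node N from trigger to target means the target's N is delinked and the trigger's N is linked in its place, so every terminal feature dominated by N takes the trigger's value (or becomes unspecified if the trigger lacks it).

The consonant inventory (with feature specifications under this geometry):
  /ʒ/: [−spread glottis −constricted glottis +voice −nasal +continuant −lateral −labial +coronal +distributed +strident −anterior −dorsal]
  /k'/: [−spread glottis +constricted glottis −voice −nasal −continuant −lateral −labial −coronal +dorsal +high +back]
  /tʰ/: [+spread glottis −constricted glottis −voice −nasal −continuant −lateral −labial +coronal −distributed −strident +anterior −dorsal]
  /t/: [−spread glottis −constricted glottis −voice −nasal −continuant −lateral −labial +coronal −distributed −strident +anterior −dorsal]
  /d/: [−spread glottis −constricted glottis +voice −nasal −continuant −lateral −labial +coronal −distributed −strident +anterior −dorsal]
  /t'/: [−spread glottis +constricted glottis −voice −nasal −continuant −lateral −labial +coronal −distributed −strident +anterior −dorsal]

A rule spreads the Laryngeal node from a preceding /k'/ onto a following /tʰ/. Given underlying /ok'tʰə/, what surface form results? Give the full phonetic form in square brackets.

[ok't'ə]

Laryngeal immediately or transitively dominates [spread glottis], [constricted glottis], [voice].
The target acquires /k'/'s values for everything under Laryngeal — [−spread glottis], [+constricted glottis], [−voice] — while keeping its own [nasal], [continuant], [lateral], ….
The resulting bundle matches /t'/ in the inventory; substituting it for /tʰ/ gives [ok't'ə].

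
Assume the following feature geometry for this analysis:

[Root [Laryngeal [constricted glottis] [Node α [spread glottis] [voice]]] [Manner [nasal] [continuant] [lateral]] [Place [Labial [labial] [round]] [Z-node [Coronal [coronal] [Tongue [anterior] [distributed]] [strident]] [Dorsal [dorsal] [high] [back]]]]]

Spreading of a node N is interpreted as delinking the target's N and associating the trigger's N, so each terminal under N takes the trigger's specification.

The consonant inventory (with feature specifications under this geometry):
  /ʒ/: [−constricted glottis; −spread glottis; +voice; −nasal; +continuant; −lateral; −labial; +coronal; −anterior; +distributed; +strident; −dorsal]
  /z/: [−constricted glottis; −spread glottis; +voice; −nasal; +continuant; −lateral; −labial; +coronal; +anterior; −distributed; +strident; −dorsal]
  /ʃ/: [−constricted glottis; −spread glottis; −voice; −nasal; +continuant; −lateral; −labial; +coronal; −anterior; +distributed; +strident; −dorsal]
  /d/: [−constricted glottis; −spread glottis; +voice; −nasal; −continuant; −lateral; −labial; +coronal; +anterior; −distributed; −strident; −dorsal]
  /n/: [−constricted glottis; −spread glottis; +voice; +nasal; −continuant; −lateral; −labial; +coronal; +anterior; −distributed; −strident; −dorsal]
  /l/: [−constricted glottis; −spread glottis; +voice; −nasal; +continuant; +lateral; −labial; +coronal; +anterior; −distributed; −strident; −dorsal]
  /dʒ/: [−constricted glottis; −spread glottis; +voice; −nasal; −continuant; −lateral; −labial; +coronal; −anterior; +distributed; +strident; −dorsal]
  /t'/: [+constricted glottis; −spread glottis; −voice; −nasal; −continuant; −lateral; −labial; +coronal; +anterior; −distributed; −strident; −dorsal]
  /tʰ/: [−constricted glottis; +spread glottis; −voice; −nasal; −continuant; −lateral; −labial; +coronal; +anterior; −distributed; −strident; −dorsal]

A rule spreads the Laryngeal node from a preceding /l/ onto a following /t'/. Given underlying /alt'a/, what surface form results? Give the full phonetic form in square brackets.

Terminals under Laryngeal in this geometry: [constricted glottis], [spread glottis], [voice].
Spreading Laryngeal from /l/ onto /t'/ replaces those values with /l/'s: [−constricted glottis], [−spread glottis], [+voice]. Features outside Laryngeal ([nasal], [continuant], [lateral], …) stay as in /t'/.
This feature bundle is that of [d], so /alt'a/ surfaces as [alda].

[alda]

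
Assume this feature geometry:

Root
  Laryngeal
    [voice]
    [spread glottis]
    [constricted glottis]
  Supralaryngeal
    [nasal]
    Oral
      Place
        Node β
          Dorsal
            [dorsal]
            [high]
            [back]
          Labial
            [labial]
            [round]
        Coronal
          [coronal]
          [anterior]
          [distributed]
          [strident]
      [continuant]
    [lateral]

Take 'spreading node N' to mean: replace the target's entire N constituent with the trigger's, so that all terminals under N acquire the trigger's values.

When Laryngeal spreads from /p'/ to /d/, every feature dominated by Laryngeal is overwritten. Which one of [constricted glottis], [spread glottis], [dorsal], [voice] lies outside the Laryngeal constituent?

[dorsal]

The terminals dominated by Laryngeal are [voice], [spread glottis], [constricted glottis].
[voice], [constricted glottis], [spread glottis] all lie under Laryngeal, so they are overwritten when Laryngeal spreads.
[dorsal] is not within the Laryngeal subtree (it hangs from Dorsal), so /d/'s [dorsal] value survives.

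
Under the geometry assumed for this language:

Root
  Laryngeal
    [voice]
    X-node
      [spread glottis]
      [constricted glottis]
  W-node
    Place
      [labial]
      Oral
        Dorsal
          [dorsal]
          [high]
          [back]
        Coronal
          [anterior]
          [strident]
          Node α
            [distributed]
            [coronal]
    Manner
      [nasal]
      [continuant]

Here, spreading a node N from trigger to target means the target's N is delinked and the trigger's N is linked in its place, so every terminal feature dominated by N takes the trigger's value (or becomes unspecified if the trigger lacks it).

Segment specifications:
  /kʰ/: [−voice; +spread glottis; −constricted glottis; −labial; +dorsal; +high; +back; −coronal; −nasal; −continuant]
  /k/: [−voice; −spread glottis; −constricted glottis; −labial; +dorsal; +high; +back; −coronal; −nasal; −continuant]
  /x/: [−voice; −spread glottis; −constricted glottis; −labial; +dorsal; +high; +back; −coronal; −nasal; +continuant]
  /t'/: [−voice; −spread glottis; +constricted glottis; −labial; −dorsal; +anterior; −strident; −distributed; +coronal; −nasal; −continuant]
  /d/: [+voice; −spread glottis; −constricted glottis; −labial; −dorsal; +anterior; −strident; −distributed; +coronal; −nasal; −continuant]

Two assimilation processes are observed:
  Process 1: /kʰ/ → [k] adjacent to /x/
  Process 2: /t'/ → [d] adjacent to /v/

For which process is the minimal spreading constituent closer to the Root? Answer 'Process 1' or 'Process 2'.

Process 1: the feature that changes is [spread glottis]; the minimal node is [spread glottis] (depth 3).
Process 2 alters [voice], [constricted glottis]; the lowest common ancestor is Laryngeal (depth 1 from Root).
Depth 1 < depth 3; Process 2 involves the structurally higher constituent Laryngeal.

Process 2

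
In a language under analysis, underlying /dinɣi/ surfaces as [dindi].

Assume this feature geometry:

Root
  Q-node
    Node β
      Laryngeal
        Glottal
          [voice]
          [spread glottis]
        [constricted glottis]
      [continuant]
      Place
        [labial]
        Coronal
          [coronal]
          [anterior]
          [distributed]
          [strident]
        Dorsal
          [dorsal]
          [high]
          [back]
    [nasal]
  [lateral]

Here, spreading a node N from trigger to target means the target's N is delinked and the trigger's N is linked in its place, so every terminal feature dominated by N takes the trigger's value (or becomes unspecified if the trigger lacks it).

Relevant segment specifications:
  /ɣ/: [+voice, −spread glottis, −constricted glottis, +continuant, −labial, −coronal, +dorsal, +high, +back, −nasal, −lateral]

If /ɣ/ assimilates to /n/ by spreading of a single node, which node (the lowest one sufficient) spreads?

The alternation /ɣ/ → [d] changes [continuant], [coronal], [anterior], [distributed], [strident], [dorsal], [high], [back] and nothing else.
In this geometry the lowest node dominating all of them is Node β: every daughter of Node β dominates only a proper subset, so no lower node suffices.
Spreading Node β from /n/ overwrites each of those terminals with /n/'s values, yielding exactly [d].
Had Q-node or a higher node spread, [nasal] would have taken /n/'s value; it stays as in /ɣ/, confirming the spreading constituent is exactly Node β.

Node β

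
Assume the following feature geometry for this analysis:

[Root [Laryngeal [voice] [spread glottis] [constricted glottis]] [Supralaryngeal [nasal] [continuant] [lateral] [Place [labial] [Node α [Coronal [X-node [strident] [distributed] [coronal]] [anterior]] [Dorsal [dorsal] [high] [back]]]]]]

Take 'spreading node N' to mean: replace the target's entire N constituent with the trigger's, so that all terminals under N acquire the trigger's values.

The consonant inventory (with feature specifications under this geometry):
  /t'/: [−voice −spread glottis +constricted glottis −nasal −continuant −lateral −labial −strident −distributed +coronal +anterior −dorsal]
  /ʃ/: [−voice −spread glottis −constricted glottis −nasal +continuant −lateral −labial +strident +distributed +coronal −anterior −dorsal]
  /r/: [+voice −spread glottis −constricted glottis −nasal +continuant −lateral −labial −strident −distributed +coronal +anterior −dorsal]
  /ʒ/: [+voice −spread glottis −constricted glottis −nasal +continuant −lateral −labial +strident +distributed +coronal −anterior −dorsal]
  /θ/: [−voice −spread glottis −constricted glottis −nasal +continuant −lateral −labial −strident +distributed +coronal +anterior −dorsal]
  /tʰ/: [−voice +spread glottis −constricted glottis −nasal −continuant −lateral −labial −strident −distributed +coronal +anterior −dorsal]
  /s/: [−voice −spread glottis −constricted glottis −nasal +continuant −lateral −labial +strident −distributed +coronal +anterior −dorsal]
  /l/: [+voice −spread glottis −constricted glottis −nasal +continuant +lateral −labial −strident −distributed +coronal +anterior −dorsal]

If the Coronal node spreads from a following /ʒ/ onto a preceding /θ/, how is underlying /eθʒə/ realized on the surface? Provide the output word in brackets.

[eʃʒə]

The Coronal node dominates the terminals [strident], [distributed], [coronal], [anterior].
The target acquires /ʒ/'s values for everything under Coronal — [+strident], [+distributed], [+coronal], [−anterior] — while keeping its own [voice], [spread glottis], [constricted glottis], ….
This feature bundle is that of [ʃ], so /eθʒə/ surfaces as [eʃʒə].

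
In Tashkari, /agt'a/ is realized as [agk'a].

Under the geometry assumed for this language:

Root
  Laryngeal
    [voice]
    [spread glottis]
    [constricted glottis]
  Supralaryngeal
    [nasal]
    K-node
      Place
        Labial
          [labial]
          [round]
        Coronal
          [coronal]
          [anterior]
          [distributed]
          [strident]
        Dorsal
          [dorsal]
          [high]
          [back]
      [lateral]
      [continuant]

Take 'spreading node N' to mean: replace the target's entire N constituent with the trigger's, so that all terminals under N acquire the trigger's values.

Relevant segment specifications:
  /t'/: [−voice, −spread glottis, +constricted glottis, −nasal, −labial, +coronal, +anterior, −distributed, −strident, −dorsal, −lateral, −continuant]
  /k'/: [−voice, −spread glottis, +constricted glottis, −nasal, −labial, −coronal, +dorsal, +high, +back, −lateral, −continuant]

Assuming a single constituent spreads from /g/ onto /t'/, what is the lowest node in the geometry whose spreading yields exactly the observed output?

Place

/t'/ and [k'] differ in [coronal], [anterior], [distributed], [strident], [dorsal], [high], [back]; every other specified feature is identical.
The smallest constituent containing every changed terminal is Place — each of its daughters lacks at least one of the affected features.
Delinking /t'/'s Place and associating /g/'s Place gives precisely the feature bundle of [k'].
[voice], [constricted glottis] stay as in /t'/ although /g/ differs there, so no node dominating them spread; among the remaining candidates Place is the lowest that derives the output.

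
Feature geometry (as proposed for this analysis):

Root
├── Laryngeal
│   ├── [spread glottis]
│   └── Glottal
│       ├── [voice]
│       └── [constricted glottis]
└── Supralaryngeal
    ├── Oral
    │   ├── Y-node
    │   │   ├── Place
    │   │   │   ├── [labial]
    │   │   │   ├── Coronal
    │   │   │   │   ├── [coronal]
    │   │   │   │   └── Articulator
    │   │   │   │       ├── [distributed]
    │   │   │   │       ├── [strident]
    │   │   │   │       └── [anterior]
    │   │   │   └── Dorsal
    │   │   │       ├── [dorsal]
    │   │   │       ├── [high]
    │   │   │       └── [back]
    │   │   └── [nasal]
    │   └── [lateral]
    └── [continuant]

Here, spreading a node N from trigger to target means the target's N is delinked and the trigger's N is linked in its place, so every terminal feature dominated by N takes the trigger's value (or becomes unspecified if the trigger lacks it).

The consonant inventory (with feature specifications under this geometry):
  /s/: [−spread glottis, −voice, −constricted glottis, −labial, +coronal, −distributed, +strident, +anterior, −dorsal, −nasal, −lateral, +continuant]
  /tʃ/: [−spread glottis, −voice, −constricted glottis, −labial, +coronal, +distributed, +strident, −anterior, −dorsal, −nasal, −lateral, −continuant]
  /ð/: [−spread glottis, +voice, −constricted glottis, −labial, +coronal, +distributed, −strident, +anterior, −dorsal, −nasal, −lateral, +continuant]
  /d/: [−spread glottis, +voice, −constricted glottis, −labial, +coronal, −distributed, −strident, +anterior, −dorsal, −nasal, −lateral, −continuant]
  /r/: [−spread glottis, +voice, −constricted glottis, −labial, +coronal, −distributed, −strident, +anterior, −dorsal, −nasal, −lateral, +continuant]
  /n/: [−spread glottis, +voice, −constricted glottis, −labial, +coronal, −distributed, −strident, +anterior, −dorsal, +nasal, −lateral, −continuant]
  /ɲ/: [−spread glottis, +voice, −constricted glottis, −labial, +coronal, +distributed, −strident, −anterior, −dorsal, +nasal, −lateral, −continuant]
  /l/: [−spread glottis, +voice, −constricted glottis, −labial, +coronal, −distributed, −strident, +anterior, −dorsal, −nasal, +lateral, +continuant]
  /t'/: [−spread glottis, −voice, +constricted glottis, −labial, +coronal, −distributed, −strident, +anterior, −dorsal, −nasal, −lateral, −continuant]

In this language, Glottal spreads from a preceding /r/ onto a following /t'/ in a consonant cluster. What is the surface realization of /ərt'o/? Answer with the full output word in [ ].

Terminals under Glottal in this geometry: [voice], [constricted glottis].
After delinking /t'/'s Glottal and linking /r/'s, the affected terminals become [+voice], [−constricted glottis]; [spread glottis], [labial], [coronal], … (outside Glottal) are retained from /t'/.
The resulting bundle matches /d/ in the inventory; substituting it for /t'/ gives [ərdo].

[ərdo]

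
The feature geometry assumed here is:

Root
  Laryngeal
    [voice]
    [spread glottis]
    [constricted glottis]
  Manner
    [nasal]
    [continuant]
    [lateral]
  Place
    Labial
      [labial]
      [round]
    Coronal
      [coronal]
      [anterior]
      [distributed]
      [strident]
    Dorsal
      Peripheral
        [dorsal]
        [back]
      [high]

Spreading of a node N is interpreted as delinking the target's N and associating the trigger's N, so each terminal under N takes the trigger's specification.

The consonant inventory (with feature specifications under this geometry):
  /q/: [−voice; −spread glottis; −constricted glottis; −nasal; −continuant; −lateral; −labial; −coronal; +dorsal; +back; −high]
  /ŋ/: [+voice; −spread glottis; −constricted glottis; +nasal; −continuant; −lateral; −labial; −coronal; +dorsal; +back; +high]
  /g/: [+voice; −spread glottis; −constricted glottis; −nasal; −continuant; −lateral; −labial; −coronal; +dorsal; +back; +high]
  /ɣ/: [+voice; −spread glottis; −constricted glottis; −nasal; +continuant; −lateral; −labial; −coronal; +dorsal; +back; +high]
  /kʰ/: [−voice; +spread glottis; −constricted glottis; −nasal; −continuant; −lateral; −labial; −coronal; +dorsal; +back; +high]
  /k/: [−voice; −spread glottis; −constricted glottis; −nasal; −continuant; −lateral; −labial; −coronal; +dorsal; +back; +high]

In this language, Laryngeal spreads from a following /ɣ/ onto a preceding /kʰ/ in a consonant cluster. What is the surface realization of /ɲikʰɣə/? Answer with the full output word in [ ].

Terminals under Laryngeal in this geometry: [voice], [spread glottis], [constricted glottis].
The target acquires /ɣ/'s values for everything under Laryngeal — [+voice], [−spread glottis], [−constricted glottis] — while keeping its own [nasal], [continuant], [lateral], ….
The resulting bundle matches /g/ in the inventory; substituting it for /kʰ/ gives [ɲigɣə].

[ɲigɣə]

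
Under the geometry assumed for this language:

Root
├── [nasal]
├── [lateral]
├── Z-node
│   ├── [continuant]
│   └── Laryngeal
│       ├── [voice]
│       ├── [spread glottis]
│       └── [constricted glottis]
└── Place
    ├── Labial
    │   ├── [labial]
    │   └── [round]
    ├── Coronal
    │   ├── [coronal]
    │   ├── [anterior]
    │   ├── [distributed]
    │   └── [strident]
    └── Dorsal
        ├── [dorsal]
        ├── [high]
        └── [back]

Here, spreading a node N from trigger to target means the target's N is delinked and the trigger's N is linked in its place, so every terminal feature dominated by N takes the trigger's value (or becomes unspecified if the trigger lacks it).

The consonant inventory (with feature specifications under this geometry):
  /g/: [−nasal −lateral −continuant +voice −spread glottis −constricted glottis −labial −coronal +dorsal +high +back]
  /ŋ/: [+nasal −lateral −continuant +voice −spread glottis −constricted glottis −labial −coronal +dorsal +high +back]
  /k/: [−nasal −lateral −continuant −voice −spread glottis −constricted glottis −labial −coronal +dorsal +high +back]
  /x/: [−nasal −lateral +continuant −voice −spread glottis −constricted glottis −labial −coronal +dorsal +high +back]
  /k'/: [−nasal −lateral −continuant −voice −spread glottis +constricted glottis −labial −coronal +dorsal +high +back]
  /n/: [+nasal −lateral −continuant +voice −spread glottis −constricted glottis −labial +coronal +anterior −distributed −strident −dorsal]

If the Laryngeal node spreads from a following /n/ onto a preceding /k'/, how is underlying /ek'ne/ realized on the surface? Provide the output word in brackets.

[egne]

Laryngeal immediately or transitively dominates [voice], [spread glottis], [constricted glottis].
The target acquires /n/'s values for everything under Laryngeal — [+voice], [−spread glottis], [−constricted glottis] — while keeping its own [nasal], [lateral], [continuant], ….
This feature bundle is that of [g], so /ek'ne/ surfaces as [egne].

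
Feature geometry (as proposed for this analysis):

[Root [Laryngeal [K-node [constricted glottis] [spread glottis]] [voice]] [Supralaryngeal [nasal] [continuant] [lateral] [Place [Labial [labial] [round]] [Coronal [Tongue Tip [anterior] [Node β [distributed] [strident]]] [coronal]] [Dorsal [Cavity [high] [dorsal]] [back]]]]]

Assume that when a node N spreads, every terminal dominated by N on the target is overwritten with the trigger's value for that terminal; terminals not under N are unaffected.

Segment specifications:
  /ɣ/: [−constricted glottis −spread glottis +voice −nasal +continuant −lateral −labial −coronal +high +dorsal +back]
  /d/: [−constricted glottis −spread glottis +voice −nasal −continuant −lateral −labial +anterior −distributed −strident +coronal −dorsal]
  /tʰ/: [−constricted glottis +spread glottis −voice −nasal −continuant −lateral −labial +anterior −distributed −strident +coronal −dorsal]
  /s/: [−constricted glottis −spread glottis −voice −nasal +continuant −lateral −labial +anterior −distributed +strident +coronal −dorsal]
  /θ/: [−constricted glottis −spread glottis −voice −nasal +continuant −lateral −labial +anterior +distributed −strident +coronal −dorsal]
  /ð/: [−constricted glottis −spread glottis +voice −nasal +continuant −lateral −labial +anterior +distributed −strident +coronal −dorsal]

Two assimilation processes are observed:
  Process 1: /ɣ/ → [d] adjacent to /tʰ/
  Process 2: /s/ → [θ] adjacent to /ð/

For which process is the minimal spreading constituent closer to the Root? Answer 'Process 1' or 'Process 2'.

Process 1

In Process 1, [continuant], [coronal], [anterior], [distributed], [strident], [dorsal], [high], [back] change, so the minimal spreading node is Supralaryngeal at depth 1.
Process 2 alters [distributed], [strident]; the lowest common ancestor is Node β (depth 5 from Root).
Supralaryngeal is closer to Root than Node β, so Process 1 spreads the higher node.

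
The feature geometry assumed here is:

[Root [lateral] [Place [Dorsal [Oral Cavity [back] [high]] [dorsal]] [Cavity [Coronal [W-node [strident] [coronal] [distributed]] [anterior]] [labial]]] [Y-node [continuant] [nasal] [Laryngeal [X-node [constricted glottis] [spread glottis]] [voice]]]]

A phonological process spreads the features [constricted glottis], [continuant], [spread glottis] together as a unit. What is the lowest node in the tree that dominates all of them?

Y-node

[constricted glottis] is immediately dominated by X-node.
[continuant] is immediately dominated by Y-node.
[spread glottis] is immediately dominated by X-node.
The lowest node appearing on every path is Y-node; each proper daughter of Y-node fails to dominate at least one of the listed features.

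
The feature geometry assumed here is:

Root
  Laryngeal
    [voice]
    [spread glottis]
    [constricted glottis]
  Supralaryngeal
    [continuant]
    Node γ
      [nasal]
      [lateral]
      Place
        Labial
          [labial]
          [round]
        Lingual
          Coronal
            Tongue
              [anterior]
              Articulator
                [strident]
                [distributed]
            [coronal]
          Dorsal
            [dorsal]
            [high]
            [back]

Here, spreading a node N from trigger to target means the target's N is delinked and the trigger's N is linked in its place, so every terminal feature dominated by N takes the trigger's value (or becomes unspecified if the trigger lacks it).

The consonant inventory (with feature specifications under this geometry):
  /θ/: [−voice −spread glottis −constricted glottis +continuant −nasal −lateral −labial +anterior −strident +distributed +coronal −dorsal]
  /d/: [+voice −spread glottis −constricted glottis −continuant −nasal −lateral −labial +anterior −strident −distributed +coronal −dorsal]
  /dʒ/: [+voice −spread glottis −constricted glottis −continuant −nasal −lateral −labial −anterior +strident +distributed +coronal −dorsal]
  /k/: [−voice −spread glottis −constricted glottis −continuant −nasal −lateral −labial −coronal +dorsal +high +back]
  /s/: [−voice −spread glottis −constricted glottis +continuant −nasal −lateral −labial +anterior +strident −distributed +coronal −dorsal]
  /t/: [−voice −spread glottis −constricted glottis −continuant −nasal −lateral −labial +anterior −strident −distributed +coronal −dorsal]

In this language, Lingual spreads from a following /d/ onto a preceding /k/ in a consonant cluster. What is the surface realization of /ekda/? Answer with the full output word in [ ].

[etda]

Lingual immediately or transitively dominates [anterior], [strident], [distributed], [coronal], [dorsal], [high], [back].
The target acquires /d/'s values for everything under Lingual — [+anterior], [−strident], [−distributed], [+coronal], [−dorsal] — while keeping its own [voice], [spread glottis], [constricted glottis], ….
This feature bundle is that of [t], so /ekda/ surfaces as [etda].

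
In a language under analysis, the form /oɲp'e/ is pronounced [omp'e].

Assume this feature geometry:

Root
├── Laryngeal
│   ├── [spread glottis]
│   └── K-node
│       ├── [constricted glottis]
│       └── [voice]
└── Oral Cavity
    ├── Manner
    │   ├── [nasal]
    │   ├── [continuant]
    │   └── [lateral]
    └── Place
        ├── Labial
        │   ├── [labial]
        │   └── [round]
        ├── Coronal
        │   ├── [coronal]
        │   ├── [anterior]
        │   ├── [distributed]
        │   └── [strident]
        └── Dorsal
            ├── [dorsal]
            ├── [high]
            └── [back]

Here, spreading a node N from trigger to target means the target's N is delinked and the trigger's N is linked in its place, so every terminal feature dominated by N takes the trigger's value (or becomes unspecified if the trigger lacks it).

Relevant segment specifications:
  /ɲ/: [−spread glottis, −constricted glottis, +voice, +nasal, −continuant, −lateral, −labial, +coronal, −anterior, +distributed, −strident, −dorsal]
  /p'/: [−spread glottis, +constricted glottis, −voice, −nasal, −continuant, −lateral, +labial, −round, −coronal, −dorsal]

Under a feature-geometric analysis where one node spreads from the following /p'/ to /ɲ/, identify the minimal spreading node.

Comparing /ɲ/ with its surface form [m], the features that change are [labial], [round], [coronal], [anterior], [distributed], [strident].
These terminals are all dominated by Place, and no proper subconstituent of Place covers them all; Place is their lowest common ancestor.
If Place spreads, every terminal under it takes /p'/'s value, producing [m] as observed.
Had Oral Cavity or a higher node spread, [nasal] would have taken /p'/'s value; it stays as in /ɲ/, confirming the spreading constituent is exactly Place.

Place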